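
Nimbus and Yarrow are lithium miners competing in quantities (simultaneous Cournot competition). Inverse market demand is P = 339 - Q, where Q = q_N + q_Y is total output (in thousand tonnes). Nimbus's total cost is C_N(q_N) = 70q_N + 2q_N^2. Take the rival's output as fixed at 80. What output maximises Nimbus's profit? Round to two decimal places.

31.50

With the rival's output fixed at 80, Nimbus's profit is π_N = (339 - 80 - q_N)q_N - (70q_N + 2q_N²) = (259 - q_N)q_N - (70q_N + 2q_N²).
∂π_N/∂q_N = 189 - 6q_N = 0, so q_N = 63/2.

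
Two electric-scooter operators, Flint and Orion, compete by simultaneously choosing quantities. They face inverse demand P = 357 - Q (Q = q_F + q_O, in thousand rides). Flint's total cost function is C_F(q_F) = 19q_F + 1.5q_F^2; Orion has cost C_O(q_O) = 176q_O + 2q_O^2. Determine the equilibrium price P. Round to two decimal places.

Flint's profit: π_F = (357 - Q)q_F - (19q_F + (3/2)q_F²). Setting ∂π_F/∂q_F = 0: 338 - 5q_F - (q_O) = 0.
Orion's first-order condition: 181 - 6q_O - (q_F) = 0.
Best responses: q_F = (338 - q_O)/5, q_O = (181 - q_F)/6.
Substituting one into the other gives q_F = 1847/29 and q_O = 567/29.
Total output Q = 83.2414, so price P = 357 - 83.2414 = 273.7586.

273.76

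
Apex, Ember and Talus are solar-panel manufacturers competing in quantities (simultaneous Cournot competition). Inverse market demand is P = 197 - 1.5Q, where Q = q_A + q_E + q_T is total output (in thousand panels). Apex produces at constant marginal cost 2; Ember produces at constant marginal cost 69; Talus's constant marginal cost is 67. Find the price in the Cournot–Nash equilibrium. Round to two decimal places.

83.75

Apex's profit: π_A = (197 - 1.5Q)q_A - (2q_A). Setting ∂π_A/∂q_A = 0: 195 - 3q_A - (3/2)(q_E + q_T) = 0.
Ember's first-order condition: 128 - 3q_E - (3/2)(q_A + q_T) = 0.
Talus's first-order condition: 130 - 3q_T - (3/2)(q_A + q_E) = 0.
Summing all 3 equations gives 453 − 6Q = 0, hence Q = 151/2.
Back-substituting: q_A = (195 − 453/4)/(3/2) = 109/2, q_E = (128 − 453/4)/(3/2) = 59/6, q_T = (130 − 453/4)/(3/2) = 67/6.
Total output Q = 151/2, so price P = 197 - (3/2)·(151/2) = 335/4.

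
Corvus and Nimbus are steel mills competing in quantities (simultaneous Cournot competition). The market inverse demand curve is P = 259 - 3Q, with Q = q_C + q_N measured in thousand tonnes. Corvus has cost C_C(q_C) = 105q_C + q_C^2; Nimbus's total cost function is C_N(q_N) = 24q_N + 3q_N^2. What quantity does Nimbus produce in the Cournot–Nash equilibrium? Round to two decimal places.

Corvus's profit: π_C = (259 - 3Q)q_C - (105q_C + q_C²). Setting ∂π_C/∂q_C = 0: 154 - 8q_C - 3(q_N) = 0.
Nimbus's first-order condition: 235 - 12q_N - 3(q_C) = 0.
So q_C = (154 - 3q_N)/8 and q_N = (235 - 3q_C)/12.
Solving the pair: q_C = 381/29, q_N = 1418/87.

16.30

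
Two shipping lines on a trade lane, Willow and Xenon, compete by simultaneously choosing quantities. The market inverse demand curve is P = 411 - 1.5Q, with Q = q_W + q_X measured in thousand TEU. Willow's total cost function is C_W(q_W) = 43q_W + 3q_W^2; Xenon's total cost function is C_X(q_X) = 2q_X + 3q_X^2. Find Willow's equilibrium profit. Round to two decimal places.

5283.92

Willow's profit: π_W = (411 - 1.5Q)q_W - (43q_W + 3q_W²). Setting ∂π_W/∂q_W = 0: 368 - 9q_W - (3/2)(q_X) = 0.
Xenon's profit: π_X = (411 - 1.5Q)q_X - (2q_X + 3q_X²). Setting ∂π_X/∂q_X = 0: 409 - 9q_X - (3/2)(q_W) = 0.
Rearranging gives the reaction functions q_W = (368 - (3/2)q_X)/9 and q_X = (409 - (3/2)q_W)/9.
Solving the pair: q_W = 514/15, q_X = 596/15.
Price P = 411 - (3/2)·74 = 300.
Willow's profit: 300·(514/15) - 43·(514/15) - 3(514/15)² = 5283.9200.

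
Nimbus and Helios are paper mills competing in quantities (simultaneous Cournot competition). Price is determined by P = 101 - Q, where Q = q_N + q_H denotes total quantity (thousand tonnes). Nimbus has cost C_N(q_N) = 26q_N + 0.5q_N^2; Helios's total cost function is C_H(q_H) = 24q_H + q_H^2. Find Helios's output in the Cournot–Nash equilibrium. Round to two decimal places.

Nimbus's profit: π_N = (101 - Q)q_N - (26q_N + (1/2)q_N²). Setting ∂π_N/∂q_N = 0: 75 - 3q_N - (q_H) = 0.
Helios's profit: π_H = (101 - Q)q_H - (24q_H + q_H²). Setting ∂π_H/∂q_H = 0: 77 - 4q_H - (q_N) = 0.
Best responses: q_N = (75 - q_H)/3, q_H = (77 - q_N)/4.
Substituting one into the other gives q_N = 223/11 and q_H = 156/11.

14.18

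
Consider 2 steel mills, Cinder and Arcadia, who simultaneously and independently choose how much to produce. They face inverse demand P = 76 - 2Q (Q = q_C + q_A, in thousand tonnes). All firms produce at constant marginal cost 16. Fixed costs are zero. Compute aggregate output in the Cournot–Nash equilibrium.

Each firm earns π_i = (76 - 2Q)q_i - 16q_i.
First-order condition (treating rivals' output as given): 60 - 4q_i - 2q_j = 0.
By symmetry each firm produces the same amount; substituting q_j = q_i yields q_i = 60/6 = 10.
Total output Q = 10 + 10 = 20.

20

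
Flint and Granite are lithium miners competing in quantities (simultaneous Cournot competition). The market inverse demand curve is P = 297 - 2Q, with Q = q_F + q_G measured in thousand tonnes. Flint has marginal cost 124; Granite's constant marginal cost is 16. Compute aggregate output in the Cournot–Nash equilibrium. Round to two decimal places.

75.67

Flint's profit: π_F = (297 - 2Q)q_F - (124q_F). Setting ∂π_F/∂q_F = 0: 173 - 4q_F - 2(q_G) = 0.
Granite's first-order condition: 281 - 4q_G - 2(q_F) = 0.
So q_F = (173 - 2q_G)/4 and q_G = (281 - 2q_F)/4.
Substituting one into the other gives q_F = 65/6 and q_G = 389/6.
Total output Q = 65/6 + 389/6 = 227/3.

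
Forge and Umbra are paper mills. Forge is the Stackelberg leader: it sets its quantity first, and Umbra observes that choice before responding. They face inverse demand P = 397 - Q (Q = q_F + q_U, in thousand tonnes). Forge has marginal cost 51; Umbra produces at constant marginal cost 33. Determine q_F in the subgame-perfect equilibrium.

Solve by backward induction. Given q_F, the follower Umbra maximises π_U = (397 - q_F - q_U)q_U - 33q_U.
∂π_U/∂q_U = 364 - q_F - 2q_U = 0 gives the reaction function q_U = (364 - q_F)/2.
Forge substitutes q_U(q_F) into its own profit: π_F = q_F(397 - q_F - (364 - q_F)/2) - 51q_F = (215 - (1/2)q_F)q_F - 51q_F.
Leader FOC: 164 - q_F = 0, so q_F = 164.
Then q_U = (364 - 164)/2 = 100.

164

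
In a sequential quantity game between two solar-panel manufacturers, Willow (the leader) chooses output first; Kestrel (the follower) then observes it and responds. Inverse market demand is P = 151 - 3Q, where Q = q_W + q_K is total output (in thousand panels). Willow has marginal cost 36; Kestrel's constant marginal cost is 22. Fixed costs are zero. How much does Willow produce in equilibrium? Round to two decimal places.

Solve by backward induction. Given q_W, the follower Kestrel maximises π_K = (151 - 3q_W - 3q_K)q_K - 22q_K.
Setting the follower's marginal profit to zero, 129 - 3q_W - 6q_K = 0, i.e. q_K = (129 - 3q_W)/6.
The leader anticipates this reaction. Substituting into P = 151 - 3Q gives P = 173/2 - (3/2)q_W, so π_W = (173/2 - (3/2)q_W)q_W - 36q_W.
Maximising: ∂π_W/∂q_W = 101/2 - 3q_W = 0, giving q_W = 101/6.
Then q_K = (129 - 3·(101/6))/6 = 157/12.

16.83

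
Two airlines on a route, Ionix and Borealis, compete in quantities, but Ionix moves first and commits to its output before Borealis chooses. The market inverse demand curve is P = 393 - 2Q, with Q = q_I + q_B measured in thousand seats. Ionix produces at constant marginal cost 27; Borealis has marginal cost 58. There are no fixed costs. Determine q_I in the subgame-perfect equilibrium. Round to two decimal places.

The follower Borealis best-responds to any q_I: π_B = (393 - 2Q)q_B - 58q_B.
∂π_B/∂q_B = 335 - 2q_I - 4q_B = 0 gives the reaction function q_B = (335 - 2q_I)/4.
The leader anticipates this reaction. Substituting into P = 393 - 2Q gives P = 451/2 - q_I, so π_I = (451/2 - q_I)q_I - 27q_I.
Leader FOC: 397/2 - 2q_I = 0, so q_I = 397/4.
Then q_B = (335 - 2·(397/4))/4 = 273/8.

99.25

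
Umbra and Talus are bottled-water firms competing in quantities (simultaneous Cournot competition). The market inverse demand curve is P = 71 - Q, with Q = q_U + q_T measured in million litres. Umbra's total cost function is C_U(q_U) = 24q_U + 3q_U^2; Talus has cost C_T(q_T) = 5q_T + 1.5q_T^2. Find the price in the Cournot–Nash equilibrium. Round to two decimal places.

54.33

Umbra's profit: π_U = (71 - Q)q_U - (24q_U + 3q_U²). Setting ∂π_U/∂q_U = 0: 47 - 8q_U - (q_T) = 0.
Talus's first-order condition: 66 - 5q_T - (q_U) = 0.
Best responses: q_U = (47 - q_T)/8, q_T = (66 - q_U)/5.
Substituting one into the other gives q_U = 13/3 and q_T = 37/3.
Total output Q = 50/3, so price P = 71 - 50/3 = 163/3.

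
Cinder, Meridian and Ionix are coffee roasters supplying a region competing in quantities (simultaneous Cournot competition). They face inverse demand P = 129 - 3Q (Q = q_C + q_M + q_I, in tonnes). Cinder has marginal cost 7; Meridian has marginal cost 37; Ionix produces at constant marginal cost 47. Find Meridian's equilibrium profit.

108

Cinder's profit: π_C = (129 - 3Q)q_C - (7q_C). Setting ∂π_C/∂q_C = 0: 122 - 6q_C - 3(q_M + q_I) = 0.
Meridian's first-order condition: 92 - 6q_M - 3(q_C + q_I) = 0.
Ionix's first-order condition: 82 - 6q_I - 3(q_C + q_M) = 0.
Adding the 3 conditions: 296 − 6Q − 6Q = 0, i.e. Q = 74/3.
Back-substituting: q_C = (122 − 74)/3 = 16, q_M = (92 − 74)/3 = 6, q_I = (82 − 74)/3 = 8/3.
Price P = 129 - 3·(74/3) = 55.
Meridian's profit: (55 - 37)·6 = 108.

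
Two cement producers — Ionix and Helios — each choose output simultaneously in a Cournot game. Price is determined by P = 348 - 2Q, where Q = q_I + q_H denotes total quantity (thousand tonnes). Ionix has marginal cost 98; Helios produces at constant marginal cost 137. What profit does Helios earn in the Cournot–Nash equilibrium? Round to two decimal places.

Ionix's profit: π_I = (348 - 2Q)q_I - (98q_I). Setting ∂π_I/∂q_I = 0: 250 - 4q_I - 2(q_H) = 0.
Helios's profit: π_H = (348 - 2Q)q_H - (137q_H). Setting ∂π_H/∂q_H = 0: 211 - 4q_H - 2(q_I) = 0.
So q_I = (250 - 2q_H)/4 and q_H = (211 - 2q_I)/4.
Substituting one into the other gives q_I = 289/6 and q_H = 86/3.
Price P = 348 - 2·(461/6) = 583/3.
Helios's profit: (583/3 - 137)·(86/3) = 1643.5556.

1643.56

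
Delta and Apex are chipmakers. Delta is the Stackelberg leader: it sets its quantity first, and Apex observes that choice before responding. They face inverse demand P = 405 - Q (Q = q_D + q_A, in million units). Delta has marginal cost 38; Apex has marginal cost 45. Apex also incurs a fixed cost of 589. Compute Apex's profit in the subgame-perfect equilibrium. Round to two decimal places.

6893.25

Solve by backward induction. Given q_D, the follower Apex maximises π_A = (405 - q_D - q_A)q_A - 45q_A.
∂π_A/∂q_A = 360 - q_D - 2q_A = 0 gives the reaction function q_A = (360 - q_D)/2.
The leader anticipates this reaction. Substituting into P = 405 - Q gives P = 225 - (1/2)q_D, so π_D = (225 - (1/2)q_D)q_D - 38q_D.
Leader FOC: 187 - q_D = 0, so q_D = 187.
Then q_A = (360 - 187)/2 = 173/2.
Price P = 405 - 547/2 = 263/2.
Apex's profit: (263/2 - 45)·(173/2) - 589 = 6893.2500.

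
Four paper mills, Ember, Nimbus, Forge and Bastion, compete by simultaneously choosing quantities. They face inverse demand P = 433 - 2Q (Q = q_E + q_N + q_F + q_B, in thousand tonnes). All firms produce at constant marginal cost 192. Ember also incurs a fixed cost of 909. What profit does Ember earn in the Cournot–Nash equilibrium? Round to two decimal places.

252.62

Each firm earns π_i = (433 - 2Q)q_i - 192q_i.
Setting ∂π_i/∂q_i = 0 with rivals' quantities fixed: 241 - 4q_i - 2·Σ_{j≠i} q_j = 0.
With identical firms every q_j equals q_i, so Σ_{j≠i} q_j = 3q_i and 241 = 10q_i, giving q_i = 241/10.
Price P = 433 - 2·(482/5) = 1201/5.
Ember's profit: (1201/5 - 192)·(241/10) - 909 = 252.6200.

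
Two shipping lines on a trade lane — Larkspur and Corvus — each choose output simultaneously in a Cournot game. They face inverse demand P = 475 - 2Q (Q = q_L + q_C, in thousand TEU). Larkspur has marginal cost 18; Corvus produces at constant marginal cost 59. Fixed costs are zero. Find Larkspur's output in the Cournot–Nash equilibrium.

Larkspur's profit: π_L = (475 - 2Q)q_L - (18q_L). Setting ∂π_L/∂q_L = 0: 457 - 4q_L - 2(q_C) = 0.
Corvus's first-order condition: 416 - 4q_C - 2(q_L) = 0.
Rearranging gives the reaction functions q_L = (457 - 2q_C)/4 and q_C = (416 - 2q_L)/4.
Solving the pair: q_L = 83, q_C = 125/2.

83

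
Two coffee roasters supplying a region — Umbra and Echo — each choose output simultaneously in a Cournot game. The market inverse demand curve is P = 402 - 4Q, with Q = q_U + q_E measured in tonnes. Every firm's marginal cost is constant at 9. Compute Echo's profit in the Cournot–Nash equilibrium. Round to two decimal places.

4290.25

A representative firm's profit is π_i = q_i(402 - 4Q) - 9q_i.
First-order condition (treating rivals' output as given): 393 - 8q_i - 4q_j = 0.
By symmetry each firm produces the same amount; substituting q_j = q_i yields q_i = 393/12 = 131/4.
Price P = 402 - 4·(131/2) = 140.
Echo's profit: (140 - 9)·(131/4) = 4290.2500.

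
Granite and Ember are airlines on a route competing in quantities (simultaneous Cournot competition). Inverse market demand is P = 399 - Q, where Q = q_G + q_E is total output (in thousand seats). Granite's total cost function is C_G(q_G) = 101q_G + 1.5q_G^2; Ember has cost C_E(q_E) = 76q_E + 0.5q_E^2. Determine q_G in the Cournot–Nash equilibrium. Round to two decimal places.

Granite's profit: π_G = (399 - Q)q_G - (101q_G + (3/2)q_G²). Setting ∂π_G/∂q_G = 0: 298 - 5q_G - (q_E) = 0.
Ember's profit: π_E = (399 - Q)q_E - (76q_E + (1/2)q_E²). Setting ∂π_E/∂q_E = 0: 323 - 3q_E - (q_G) = 0.
So q_G = (298 - q_E)/5 and q_E = (323 - q_G)/3.
Substituting one into the other gives q_G = 571/14 and q_E = 1317/14.

40.79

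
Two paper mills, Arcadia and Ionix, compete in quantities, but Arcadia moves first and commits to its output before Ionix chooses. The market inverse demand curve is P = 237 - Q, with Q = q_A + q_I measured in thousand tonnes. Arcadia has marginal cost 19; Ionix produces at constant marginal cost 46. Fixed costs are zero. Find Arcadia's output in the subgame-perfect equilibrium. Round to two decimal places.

Solve by backward induction. Given q_A, the follower Ionix maximises π_I = (237 - q_A - q_I)q_I - 46q_I.
Setting the follower's marginal profit to zero, 191 - q_A - 2q_I = 0, i.e. q_I = (191 - q_A)/2.
The leader anticipates this reaction. Substituting into P = 237 - Q gives P = 283/2 - (1/2)q_A, so π_A = (283/2 - (1/2)q_A)q_A - 19q_A.
Leader FOC: 245/2 - q_A = 0, so q_A = 245/2.
Then q_I = (191 - 245/2)/2 = 137/4.

122.50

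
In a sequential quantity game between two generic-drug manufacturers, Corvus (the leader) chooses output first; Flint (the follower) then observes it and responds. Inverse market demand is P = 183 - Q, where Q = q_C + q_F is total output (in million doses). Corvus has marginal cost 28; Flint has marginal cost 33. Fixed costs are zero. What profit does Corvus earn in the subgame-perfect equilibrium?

The follower Flint best-responds to any q_C: π_F = (183 - Q)q_F - 33q_F.
Setting the follower's marginal profit to zero, 150 - q_C - 2q_F = 0, i.e. q_F = (150 - q_C)/2.
The leader anticipates this reaction. Substituting into P = 183 - Q gives P = 108 - (1/2)q_C, so π_C = (108 - (1/2)q_C)q_C - 28q_C.
The leader's first-order condition 80 - q_C = 0 yields q_C = 80.
Then q_F = (150 - 80)/2 = 35.
Price P = 183 - 115 = 68.
Corvus's profit: (68 - 28)·80 = 3200.

3200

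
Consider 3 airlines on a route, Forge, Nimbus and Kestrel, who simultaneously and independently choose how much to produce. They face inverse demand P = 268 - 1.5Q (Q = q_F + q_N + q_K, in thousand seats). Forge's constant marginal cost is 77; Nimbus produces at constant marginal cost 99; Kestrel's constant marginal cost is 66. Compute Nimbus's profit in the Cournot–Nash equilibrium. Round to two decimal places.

541.50

Forge's profit: π_F = (268 - 1.5Q)q_F - (77q_F). Setting ∂π_F/∂q_F = 0: 191 - 3q_F - (3/2)(q_N + q_K) = 0.
Nimbus's profit: π_N = (268 - 1.5Q)q_N - (99q_N). Setting ∂π_N/∂q_N = 0: 169 - 3q_N - (3/2)(q_F + q_K) = 0.
Kestrel's profit: π_K = (268 - 1.5Q)q_K - (66q_K). Setting ∂π_K/∂q_K = 0: 202 - 3q_K - (3/2)(q_F + q_N) = 0.
Adding the 3 first-order conditions: 562 − 6Q = 0, so Q = 281/3.
Back-substituting: q_F = (191 − 281/2)/(3/2) = 101/3, q_N = (169 − 281/2)/(3/2) = 19, q_K = (202 − 281/2)/(3/2) = 41.
Price P = 268 - (3/2)·(281/3) = 255/2.
Nimbus's profit: (255/2 - 99)·19 = 1083/2.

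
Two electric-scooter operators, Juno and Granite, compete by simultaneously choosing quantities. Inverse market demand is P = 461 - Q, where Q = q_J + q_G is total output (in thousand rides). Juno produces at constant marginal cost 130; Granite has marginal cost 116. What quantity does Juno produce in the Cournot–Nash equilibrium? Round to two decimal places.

105.67

Juno's profit: π_J = (461 - Q)q_J - (130q_J). Setting ∂π_J/∂q_J = 0: 331 - 2q_J - (q_G) = 0.
Granite's profit: π_G = (461 - Q)q_G - (116q_G). Setting ∂π_G/∂q_G = 0: 345 - 2q_G - (q_J) = 0.
So q_J = (331 - q_G)/2 and q_G = (345 - q_J)/2.
Solving the pair: q_J = 317/3, q_G = 359/3.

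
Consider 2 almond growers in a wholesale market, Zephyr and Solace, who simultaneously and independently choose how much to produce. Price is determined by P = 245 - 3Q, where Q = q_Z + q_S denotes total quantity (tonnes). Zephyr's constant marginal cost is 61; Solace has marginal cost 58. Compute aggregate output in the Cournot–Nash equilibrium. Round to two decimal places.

Zephyr's profit: π_Z = (245 - 3Q)q_Z - (61q_Z). Setting ∂π_Z/∂q_Z = 0: 184 - 6q_Z - 3(q_S) = 0.
Solace's profit: π_S = (245 - 3Q)q_S - (58q_S). Setting ∂π_S/∂q_S = 0: 187 - 6q_S - 3(q_Z) = 0.
Best responses: q_Z = (184 - 3q_S)/6, q_S = (187 - 3q_Z)/6.
Substituting one into the other gives q_Z = 181/9 and q_S = 190/9.
Total output Q = 181/9 + 190/9 = 371/9.

41.22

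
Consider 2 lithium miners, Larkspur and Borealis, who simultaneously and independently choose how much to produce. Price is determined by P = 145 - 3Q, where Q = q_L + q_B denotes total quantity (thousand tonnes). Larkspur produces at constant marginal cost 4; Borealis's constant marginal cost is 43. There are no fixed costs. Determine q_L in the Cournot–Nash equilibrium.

Larkspur's profit: π_L = (145 - 3Q)q_L - (4q_L). Setting ∂π_L/∂q_L = 0: 141 - 6q_L - 3(q_B) = 0.
Borealis's first-order condition: 102 - 6q_B - 3(q_L) = 0.
So q_L = (141 - 3q_B)/6 and q_B = (102 - 3q_L)/6.
Substituting one into the other gives q_L = 20 and q_B = 7.

20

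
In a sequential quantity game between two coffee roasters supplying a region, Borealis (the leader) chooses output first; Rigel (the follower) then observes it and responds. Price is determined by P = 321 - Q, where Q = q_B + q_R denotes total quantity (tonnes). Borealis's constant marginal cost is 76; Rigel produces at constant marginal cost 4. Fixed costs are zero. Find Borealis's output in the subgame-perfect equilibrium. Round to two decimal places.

The follower Rigel best-responds to any q_B: π_R = (321 - Q)q_R - 4q_R.
Setting the follower's marginal profit to zero, 317 - q_B - 2q_R = 0, i.e. q_R = (317 - q_B)/2.
The leader anticipates this reaction. Substituting into P = 321 - Q gives P = 325/2 - (1/2)q_B, so π_B = (325/2 - (1/2)q_B)q_B - 76q_B.
The leader's first-order condition 173/2 - q_B = 0 yields q_B = 173/2.
Then q_R = (317 - 173/2)/2 = 461/4.

86.50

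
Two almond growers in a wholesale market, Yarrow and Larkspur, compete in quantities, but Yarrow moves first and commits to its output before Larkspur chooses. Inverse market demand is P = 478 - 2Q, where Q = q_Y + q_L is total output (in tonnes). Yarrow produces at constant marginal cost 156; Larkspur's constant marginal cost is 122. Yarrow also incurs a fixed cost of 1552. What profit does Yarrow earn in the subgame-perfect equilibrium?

The follower Larkspur best-responds to any q_Y: π_L = (478 - 2Q)q_L - 122q_L.
∂π_L/∂q_L = 356 - 2q_Y - 4q_L = 0 gives the reaction function q_L = (356 - 2q_Y)/4.
Yarrow substitutes q_L(q_Y) into its own profit: π_Y = q_Y(478 - 2q_Y - (356 - 2q_Y)/2) - 156q_Y = (300 - q_Y)q_Y - 156q_Y.
The leader's first-order condition 144 - 2q_Y = 0 yields q_Y = 72.
Then q_L = (356 - 2·72)/4 = 53.
Price P = 478 - 2·125 = 228.
Yarrow's profit: (228 - 156)·72 - 1552 = 3632.

3632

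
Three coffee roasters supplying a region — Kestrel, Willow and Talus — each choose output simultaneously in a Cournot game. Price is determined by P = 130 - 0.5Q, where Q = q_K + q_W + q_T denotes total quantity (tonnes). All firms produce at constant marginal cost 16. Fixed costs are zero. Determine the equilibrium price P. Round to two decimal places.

A representative firm's profit is π_i = q_i(130 - 0.5Q) - 16q_i.
First-order condition (treating rivals' output as given): 114 - q_i - (1/2)·Σ_{j≠i} q_j = 0.
By symmetry each firm produces the same amount; substituting Σ_{j≠i} q_j = 2q_i yields q_i = 114/2 = 57.
Total output Q = 171, so price P = 130 - (1/2)·171 = 89/2.

44.50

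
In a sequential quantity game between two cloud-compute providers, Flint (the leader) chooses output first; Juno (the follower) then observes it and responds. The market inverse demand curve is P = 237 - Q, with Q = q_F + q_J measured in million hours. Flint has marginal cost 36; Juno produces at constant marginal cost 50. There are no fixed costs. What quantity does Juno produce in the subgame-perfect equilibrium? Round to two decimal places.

The follower Juno best-responds to any q_F: π_J = (237 - Q)q_J - 50q_J.
Setting the follower's marginal profit to zero, 187 - q_F - 2q_J = 0, i.e. q_J = (187 - q_F)/2.
The leader anticipates this reaction. Substituting into P = 237 - Q gives P = 287/2 - (1/2)q_F, so π_F = (287/2 - (1/2)q_F)q_F - 36q_F.
The leader's first-order condition 215/2 - q_F = 0 yields q_F = 215/2.
Then q_J = (187 - 215/2)/2 = 159/4.

39.75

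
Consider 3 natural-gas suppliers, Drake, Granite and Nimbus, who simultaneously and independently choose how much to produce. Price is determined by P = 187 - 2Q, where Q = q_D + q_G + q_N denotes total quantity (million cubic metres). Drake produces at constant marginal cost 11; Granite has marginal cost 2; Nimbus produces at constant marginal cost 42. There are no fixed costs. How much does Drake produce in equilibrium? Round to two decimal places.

24.75

Drake's profit: π_D = (187 - 2Q)q_D - (11q_D). Setting ∂π_D/∂q_D = 0: 176 - 4q_D - 2(q_G + q_N) = 0.
Granite's profit: π_G = (187 - 2Q)q_G - (2q_G). Setting ∂π_G/∂q_G = 0: 185 - 4q_G - 2(q_D + q_N) = 0.
Nimbus's profit: π_N = (187 - 2Q)q_N - (42q_N). Setting ∂π_N/∂q_N = 0: 145 - 4q_N - 2(q_D + q_G) = 0.
Adding the 3 conditions: 506 − 4Q − 4Q = 0, i.e. Q = 253/4.
Back-substituting: q_D = (176 − 253/2)/2 = 99/4, q_G = (185 − 253/2)/2 = 117/4, q_N = (145 − 253/2)/2 = 37/4.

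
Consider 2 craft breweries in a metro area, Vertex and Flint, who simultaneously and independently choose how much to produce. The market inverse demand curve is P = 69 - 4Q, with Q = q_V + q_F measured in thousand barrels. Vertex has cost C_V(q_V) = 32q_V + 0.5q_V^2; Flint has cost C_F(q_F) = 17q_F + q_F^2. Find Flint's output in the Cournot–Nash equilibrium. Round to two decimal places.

4.32

Vertex's profit: π_V = (69 - 4Q)q_V - (32q_V + (1/2)q_V²). Setting ∂π_V/∂q_V = 0: 37 - 9q_V - 4(q_F) = 0.
Flint's first-order condition: 52 - 10q_F - 4(q_V) = 0.
Rearranging gives the reaction functions q_V = (37 - 4q_F)/9 and q_F = (52 - 4q_V)/10.
Solving the pair: q_V = 81/37, q_F = 160/37.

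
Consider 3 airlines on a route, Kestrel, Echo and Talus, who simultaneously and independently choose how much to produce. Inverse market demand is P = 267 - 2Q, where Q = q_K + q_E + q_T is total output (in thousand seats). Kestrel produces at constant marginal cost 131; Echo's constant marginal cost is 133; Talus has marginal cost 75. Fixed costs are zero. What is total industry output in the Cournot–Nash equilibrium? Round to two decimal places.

Kestrel's profit: π_K = (267 - 2Q)q_K - (131q_K). Setting ∂π_K/∂q_K = 0: 136 - 4q_K - 2(q_E + q_T) = 0.
Echo's profit: π_E = (267 - 2Q)q_E - (133q_E). Setting ∂π_E/∂q_E = 0: 134 - 4q_E - 2(q_K + q_T) = 0.
Talus's first-order condition: 192 - 4q_T - 2(q_K + q_E) = 0.
Adding the 3 conditions: 462 − 4Q − 4Q = 0, i.e. Q = 231/4.
Back-substituting: q_K = (136 − 231/2)/2 = 41/4, q_E = (134 − 231/2)/2 = 37/4, q_T = (192 − 231/2)/2 = 153/4.
Total output Q = 41/4 + 37/4 + 153/4 = 231/4.

57.75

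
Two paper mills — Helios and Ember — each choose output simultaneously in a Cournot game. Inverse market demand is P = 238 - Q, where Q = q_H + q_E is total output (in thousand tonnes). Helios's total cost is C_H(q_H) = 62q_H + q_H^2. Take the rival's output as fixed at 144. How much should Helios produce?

8

With the rival's output fixed at 144, Helios's profit is π_H = (238 - 144 - q_H)q_H - (62q_H + q_H²) = (94 - q_H)q_H - (62q_H + q_H²).
∂π_H/∂q_H = 32 - 4q_H = 0, so q_H = 8.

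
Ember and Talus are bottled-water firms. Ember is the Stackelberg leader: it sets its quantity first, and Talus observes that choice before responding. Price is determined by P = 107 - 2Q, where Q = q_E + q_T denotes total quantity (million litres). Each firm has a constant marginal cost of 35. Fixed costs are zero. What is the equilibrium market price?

53

Solve by backward induction. Given q_E, the follower Talus maximises π_T = (107 - 2q_E - 2q_T)q_T - 35q_T.
Follower FOC: 72 - 2q_E - 4q_T = 0, so q_T(q_E) = (72 - 2q_E)/4.
The leader anticipates this reaction. Substituting into P = 107 - 2Q gives P = 71 - q_E, so π_E = (71 - q_E)q_E - 35q_E.
Leader FOC: 36 - 2q_E = 0, so q_E = 18.
Then q_T = (72 - 2·18)/4 = 9.
Total output Q = 27, so price P = 107 - 2·27 = 53.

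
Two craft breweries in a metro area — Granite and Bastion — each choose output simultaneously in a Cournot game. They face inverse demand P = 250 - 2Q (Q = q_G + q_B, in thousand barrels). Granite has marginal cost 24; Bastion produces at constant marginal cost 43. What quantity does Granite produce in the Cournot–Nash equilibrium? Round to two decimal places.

Granite's profit: π_G = (250 - 2Q)q_G - (24q_G). Setting ∂π_G/∂q_G = 0: 226 - 4q_G - 2(q_B) = 0.
Bastion's first-order condition: 207 - 4q_B - 2(q_G) = 0.
Rearranging gives the reaction functions q_G = (226 - 2q_B)/4 and q_B = (207 - 2q_G)/4.
Solving the pair: q_G = 245/6, q_B = 94/3.

40.83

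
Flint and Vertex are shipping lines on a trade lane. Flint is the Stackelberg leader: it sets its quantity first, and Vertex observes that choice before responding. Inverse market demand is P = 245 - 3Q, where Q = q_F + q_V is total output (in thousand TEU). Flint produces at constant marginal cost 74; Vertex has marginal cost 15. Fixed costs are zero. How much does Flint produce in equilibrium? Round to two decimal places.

18.67

The follower Vertex best-responds to any q_F: π_V = (245 - 3Q)q_V - 15q_V.
Setting the follower's marginal profit to zero, 230 - 3q_F - 6q_V = 0, i.e. q_V = (230 - 3q_F)/6.
Flint substitutes q_V(q_F) into its own profit: π_F = q_F(245 - 3q_F - (230 - 3q_F)/2) - 74q_F = (130 - (3/2)q_F)q_F - 74q_F.
The leader's first-order condition 56 - 3q_F = 0 yields q_F = 56/3.
Then q_V = (230 - 3·(56/3))/6 = 29.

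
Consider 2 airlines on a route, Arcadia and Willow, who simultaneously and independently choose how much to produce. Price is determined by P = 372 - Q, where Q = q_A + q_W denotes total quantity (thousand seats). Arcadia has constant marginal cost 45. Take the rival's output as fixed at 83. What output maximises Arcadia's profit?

122

With the rival's output fixed at 83, Arcadia's profit is π_A = (372 - 83 - q_A)q_A - (45q_A) = (289 - q_A)q_A - (45q_A).
∂π_A/∂q_A = 244 - 2q_A = 0, so q_A = 122.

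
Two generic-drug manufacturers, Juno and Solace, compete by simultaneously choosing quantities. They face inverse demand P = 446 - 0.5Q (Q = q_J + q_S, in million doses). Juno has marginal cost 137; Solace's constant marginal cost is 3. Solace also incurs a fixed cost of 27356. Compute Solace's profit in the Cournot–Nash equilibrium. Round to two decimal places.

Juno's profit: π_J = (446 - 0.5Q)q_J - (137q_J). Setting ∂π_J/∂q_J = 0: 309 - q_J - (1/2)(q_S) = 0.
Solace's first-order condition: 443 - q_S - (1/2)(q_J) = 0.
So q_J = (309 - (1/2)q_S) and q_S = (443 - (1/2)q_J).
Substituting one into the other gives q_J = 350/3 and q_S = 1154/3.
Price P = 446 - (1/2)·(1504/3) = 586/3.
Solace's profit: (586/3 - 3)·(1154/3) - 27356 = 46628.2222.

46628.22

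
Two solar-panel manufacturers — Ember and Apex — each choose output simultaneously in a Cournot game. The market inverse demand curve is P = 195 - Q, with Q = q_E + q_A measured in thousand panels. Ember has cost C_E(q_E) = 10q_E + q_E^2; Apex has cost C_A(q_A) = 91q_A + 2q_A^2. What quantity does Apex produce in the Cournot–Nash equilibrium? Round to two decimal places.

10.04

Ember's profit: π_E = (195 - Q)q_E - (10q_E + q_E²). Setting ∂π_E/∂q_E = 0: 185 - 4q_E - (q_A) = 0.
Apex's profit: π_A = (195 - Q)q_A - (91q_A + 2q_A²). Setting ∂π_A/∂q_A = 0: 104 - 6q_A - (q_E) = 0.
So q_E = (185 - q_A)/4 and q_A = (104 - q_E)/6.
Solving the pair: q_E = 1006/23, q_A = 231/23.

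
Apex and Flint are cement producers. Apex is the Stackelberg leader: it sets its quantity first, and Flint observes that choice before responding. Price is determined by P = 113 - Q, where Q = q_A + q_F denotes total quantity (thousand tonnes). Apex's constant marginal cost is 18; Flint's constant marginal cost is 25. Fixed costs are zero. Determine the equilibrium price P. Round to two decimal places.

43.50

The follower Flint best-responds to any q_A: π_F = (113 - Q)q_F - 25q_F.
∂π_F/∂q_F = 88 - q_A - 2q_F = 0 gives the reaction function q_F = (88 - q_A)/2.
Apex substitutes q_F(q_A) into its own profit: π_A = q_A(113 - q_A - (88 - q_A)/2) - 18q_A = (69 - (1/2)q_A)q_A - 18q_A.
Leader FOC: 51 - q_A = 0, so q_A = 51.
Then q_F = (88 - 51)/2 = 37/2.
Total output Q = 139/2, so price P = 113 - 139/2 = 87/2.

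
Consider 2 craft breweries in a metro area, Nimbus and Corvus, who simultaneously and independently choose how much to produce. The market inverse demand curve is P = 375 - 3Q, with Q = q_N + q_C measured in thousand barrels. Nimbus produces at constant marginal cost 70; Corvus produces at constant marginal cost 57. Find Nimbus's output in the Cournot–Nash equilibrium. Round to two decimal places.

32.44

Nimbus's profit: π_N = (375 - 3Q)q_N - (70q_N). Setting ∂π_N/∂q_N = 0: 305 - 6q_N - 3(q_C) = 0.
Corvus's first-order condition: 318 - 6q_C - 3(q_N) = 0.
Best responses: q_N = (305 - 3q_C)/6, q_C = (318 - 3q_N)/6.
Solving the pair: q_N = 292/9, q_C = 331/9.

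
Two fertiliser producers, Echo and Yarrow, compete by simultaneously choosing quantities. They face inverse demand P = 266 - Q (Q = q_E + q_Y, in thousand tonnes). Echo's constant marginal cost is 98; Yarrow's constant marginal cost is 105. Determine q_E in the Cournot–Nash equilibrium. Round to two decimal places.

Echo's profit: π_E = (266 - Q)q_E - (98q_E). Setting ∂π_E/∂q_E = 0: 168 - 2q_E - (q_Y) = 0.
Yarrow's first-order condition: 161 - 2q_Y - (q_E) = 0.
So q_E = (168 - q_Y)/2 and q_Y = (161 - q_E)/2.
Solving the pair: q_E = 175/3, q_Y = 154/3.

58.33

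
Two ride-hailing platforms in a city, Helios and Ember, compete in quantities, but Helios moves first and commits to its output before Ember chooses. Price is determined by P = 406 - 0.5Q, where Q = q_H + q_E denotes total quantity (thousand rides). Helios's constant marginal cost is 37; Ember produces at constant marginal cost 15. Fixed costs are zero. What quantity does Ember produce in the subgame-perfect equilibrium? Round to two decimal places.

217.50

The follower Ember best-responds to any q_H: π_E = (406 - 0.5Q)q_E - 15q_E.
∂π_E/∂q_E = 391 - (1/2)q_H - q_E = 0 gives the reaction function q_E = (391 - (1/2)q_H).
Helios substitutes q_E(q_H) into its own profit: π_H = q_H(406 - (1/2)q_H - (391 - (1/2)q_H)/2) - 37q_H = (421/2 - (1/4)q_H)q_H - 37q_H.
Maximising: ∂π_H/∂q_H = 347/2 - (1/2)q_H = 0, giving q_H = 347.
Then q_E = (391 - (1/2)·347) = 435/2.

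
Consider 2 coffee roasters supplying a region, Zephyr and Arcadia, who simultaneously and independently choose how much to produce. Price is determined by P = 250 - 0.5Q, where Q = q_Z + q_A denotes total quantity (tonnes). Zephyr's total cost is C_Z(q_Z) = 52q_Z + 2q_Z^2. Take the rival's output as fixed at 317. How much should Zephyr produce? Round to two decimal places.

With the rival's output fixed at 317, Zephyr's profit is π_Z = (250 - (1/2)·317 - (1/2)q_Z)q_Z - (52q_Z + 2q_Z²) = (183/2 - (1/2)q_Z)q_Z - (52q_Z + 2q_Z²).
∂π_Z/∂q_Z = 79/2 - 5q_Z = 0, so q_Z = 79/10.

7.90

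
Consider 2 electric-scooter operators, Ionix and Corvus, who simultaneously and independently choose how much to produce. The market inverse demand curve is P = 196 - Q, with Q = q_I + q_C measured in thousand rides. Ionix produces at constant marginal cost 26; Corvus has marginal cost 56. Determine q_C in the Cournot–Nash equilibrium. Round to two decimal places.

Ionix's profit: π_I = (196 - Q)q_I - (26q_I). Setting ∂π_I/∂q_I = 0: 170 - 2q_I - (q_C) = 0.
Corvus's profit: π_C = (196 - Q)q_C - (56q_C). Setting ∂π_C/∂q_C = 0: 140 - 2q_C - (q_I) = 0.
Rearranging gives the reaction functions q_I = (170 - q_C)/2 and q_C = (140 - q_I)/2.
Solving the pair: q_I = 200/3, q_C = 110/3.

36.67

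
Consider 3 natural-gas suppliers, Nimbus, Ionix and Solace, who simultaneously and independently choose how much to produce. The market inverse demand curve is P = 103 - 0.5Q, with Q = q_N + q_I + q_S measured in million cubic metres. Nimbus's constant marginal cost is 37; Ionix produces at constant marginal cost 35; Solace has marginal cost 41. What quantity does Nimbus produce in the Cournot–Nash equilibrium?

Nimbus's profit: π_N = (103 - 0.5Q)q_N - (37q_N). Setting ∂π_N/∂q_N = 0: 66 - q_N - (1/2)(q_I + q_S) = 0.
Ionix's profit: π_I = (103 - 0.5Q)q_I - (35q_I). Setting ∂π_I/∂q_I = 0: 68 - q_I - (1/2)(q_N + q_S) = 0.
Solace's first-order condition: 62 - q_S - (1/2)(q_N + q_I) = 0.
Adding the 3 first-order conditions: 196 − 2Q = 0, so Q = 98.
Back-substituting: q_N = (66 − 49)/(1/2) = 34, q_I = (68 − 49)/(1/2) = 38, q_S = (62 − 49)/(1/2) = 26.

34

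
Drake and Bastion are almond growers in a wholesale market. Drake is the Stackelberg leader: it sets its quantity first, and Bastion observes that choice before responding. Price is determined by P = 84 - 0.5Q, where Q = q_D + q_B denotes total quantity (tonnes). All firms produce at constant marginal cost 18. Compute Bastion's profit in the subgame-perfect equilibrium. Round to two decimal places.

Solve by backward induction. Given q_D, the follower Bastion maximises π_B = (84 - (1/2)q_D - (1/2)q_B)q_B - 18q_B.
Follower FOC: 66 - (1/2)q_D - q_B = 0, so q_B(q_D) = (66 - (1/2)q_D).
The leader anticipates this reaction. Substituting into P = 84 - 0.5Q gives P = 51 - (1/4)q_D, so π_D = (51 - (1/4)q_D)q_D - 18q_D.
Maximising: ∂π_D/∂q_D = 33 - (1/2)q_D = 0, giving q_D = 66.
Then q_B = (66 - (1/2)·66) = 33.
Price P = 84 - (1/2)·99 = 69/2.
Bastion's profit: (69/2 - 18)·33 = 1089/2.

544.50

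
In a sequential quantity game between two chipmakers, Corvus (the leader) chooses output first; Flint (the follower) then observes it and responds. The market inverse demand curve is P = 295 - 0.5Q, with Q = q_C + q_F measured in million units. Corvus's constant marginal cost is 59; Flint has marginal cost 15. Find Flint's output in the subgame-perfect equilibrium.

184

Solve by backward induction. Given q_C, the follower Flint maximises π_F = (295 - (1/2)q_C - (1/2)q_F)q_F - 15q_F.
Follower FOC: 280 - (1/2)q_C - q_F = 0, so q_F(q_C) = (280 - (1/2)q_C).
Corvus substitutes q_F(q_C) into its own profit: π_C = q_C(295 - (1/2)q_C - (280 - (1/2)q_C)/2) - 59q_C = (155 - (1/4)q_C)q_C - 59q_C.
Maximising: ∂π_C/∂q_C = 96 - (1/2)q_C = 0, giving q_C = 192.
Then q_F = (280 - (1/2)·192) = 184.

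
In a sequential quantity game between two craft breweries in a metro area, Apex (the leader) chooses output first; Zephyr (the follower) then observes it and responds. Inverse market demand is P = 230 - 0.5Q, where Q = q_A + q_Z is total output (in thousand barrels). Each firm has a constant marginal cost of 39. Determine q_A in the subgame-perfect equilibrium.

191

The follower Zephyr best-responds to any q_A: π_Z = (230 - 0.5Q)q_Z - 39q_Z.
Follower FOC: 191 - (1/2)q_A - q_Z = 0, so q_Z(q_A) = (191 - (1/2)q_A).
The leader anticipates this reaction. Substituting into P = 230 - 0.5Q gives P = 269/2 - (1/4)q_A, so π_A = (269/2 - (1/4)q_A)q_A - 39q_A.
The leader's first-order condition 191/2 - (1/2)q_A = 0 yields q_A = 191.
Then q_Z = (191 - (1/2)·191) = 191/2.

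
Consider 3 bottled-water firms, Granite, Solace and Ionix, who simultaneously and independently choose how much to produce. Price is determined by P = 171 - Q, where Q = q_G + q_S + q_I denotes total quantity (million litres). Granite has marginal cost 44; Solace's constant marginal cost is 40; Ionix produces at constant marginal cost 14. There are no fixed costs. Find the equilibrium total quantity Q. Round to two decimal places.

103.75

Granite's profit: π_G = (171 - Q)q_G - (44q_G). Setting ∂π_G/∂q_G = 0: 127 - 2q_G - (q_S + q_I) = 0.
Solace's profit: π_S = (171 - Q)q_S - (40q_S). Setting ∂π_S/∂q_S = 0: 131 - 2q_S - (q_G + q_I) = 0.
Ionix's first-order condition: 157 - 2q_I - (q_G + q_S) = 0.
Summing all 3 equations gives 415 − 4Q = 0, hence Q = 415/4.
Back-substituting: q_G = (127 − 415/4) = 93/4, q_S = (131 − 415/4) = 109/4, q_I = (157 − 415/4) = 213/4.
Total output Q = 93/4 + 109/4 + 213/4 = 415/4.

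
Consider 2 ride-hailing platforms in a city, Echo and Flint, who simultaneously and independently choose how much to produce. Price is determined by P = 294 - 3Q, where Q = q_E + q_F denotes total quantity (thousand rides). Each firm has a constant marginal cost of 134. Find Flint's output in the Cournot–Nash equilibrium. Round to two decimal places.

A representative firm's profit is π_i = q_i(294 - 3Q) - 134q_i.
Setting ∂π_i/∂q_i = 0 with rivals' quantities fixed: 160 - 6q_i - 3q_j = 0.
By symmetry each firm produces the same amount; substituting q_j = q_i yields q_i = 160/9.

17.78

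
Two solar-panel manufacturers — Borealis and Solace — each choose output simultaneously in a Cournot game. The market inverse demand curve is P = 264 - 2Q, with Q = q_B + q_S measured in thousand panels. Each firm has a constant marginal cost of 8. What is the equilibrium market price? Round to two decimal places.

A representative firm's profit is π_i = q_i(264 - 2Q) - 8q_i.
First-order condition (treating rivals' output as given): 256 - 4q_i - 2q_j = 0.
With identical firms every q_j equals q_i, so q_j = q_i and 256 = 6q_i, giving q_i = 128/3.
Total output Q = 256/3, so price P = 264 - 2·(256/3) = 280/3.

93.33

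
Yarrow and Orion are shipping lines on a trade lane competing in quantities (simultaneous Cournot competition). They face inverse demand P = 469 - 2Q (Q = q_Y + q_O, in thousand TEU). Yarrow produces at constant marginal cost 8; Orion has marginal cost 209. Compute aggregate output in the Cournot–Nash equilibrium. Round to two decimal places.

120.17

Yarrow's profit: π_Y = (469 - 2Q)q_Y - (8q_Y). Setting ∂π_Y/∂q_Y = 0: 461 - 4q_Y - 2(q_O) = 0.
Orion's profit: π_O = (469 - 2Q)q_O - (209q_O). Setting ∂π_O/∂q_O = 0: 260 - 4q_O - 2(q_Y) = 0.
Best responses: q_Y = (461 - 2q_O)/4, q_O = (260 - 2q_Y)/4.
Solving the pair: q_Y = 331/3, q_O = 59/6.
Total output Q = 331/3 + 59/6 = 721/6.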